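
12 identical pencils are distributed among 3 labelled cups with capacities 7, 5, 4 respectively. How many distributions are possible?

Without the upper bounds there are C(14,2) = 91 ways to split 12 among 3 cups.
Subtract solutions that violate a single cap (substitute x_i' = x_i − (cap_i+1)): x_1 ≥ 8 gives C(6,2) = 15; x_2 ≥ 6 gives C(8,2) = 28; x_3 ≥ 5 gives C(9,2) = 36. Together 79.
Add back pairs where two caps are both exceeded: 0 + 0 + 3 = 3.
By inclusion–exclusion the count is 91 − 79 + 3 = 15.

15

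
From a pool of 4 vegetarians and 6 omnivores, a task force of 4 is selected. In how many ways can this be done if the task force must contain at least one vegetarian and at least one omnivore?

Unrestricted: C(10,4) = 210 ways to pick any 4 of the 10.
Selections missing a whole group: no vegetarians → C(6,4) = 15; no omnivores → C(4,4) = 1.
Both groups omitted at once is impossible, so 210 − 16 = 194.

194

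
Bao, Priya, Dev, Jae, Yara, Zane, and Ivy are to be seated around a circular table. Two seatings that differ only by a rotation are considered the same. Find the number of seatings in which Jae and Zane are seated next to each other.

240

Glue Jae and Zane into a block (2 internal orders). Seating 6 units around a circle gives (5)! arrangements.
So 2 × (5)! = 2 × 120 = 240.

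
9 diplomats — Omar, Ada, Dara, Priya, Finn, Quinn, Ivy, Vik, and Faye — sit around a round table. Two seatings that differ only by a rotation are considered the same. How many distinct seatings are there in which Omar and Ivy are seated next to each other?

10080

Glue Omar and Ivy into a block (2 internal orders). Seating 8 units around a circle gives (7)! arrangements.
So 2 × (7)! = 2 × 5040 = 10080.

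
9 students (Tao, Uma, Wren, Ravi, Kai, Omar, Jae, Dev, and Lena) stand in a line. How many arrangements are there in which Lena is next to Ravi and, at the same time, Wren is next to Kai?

20160

Treat {Lena,Ravi} as one block (2 orders) and {Wren,Kai} as another (2 orders).
That leaves 7 units to arrange: 2 × 2 × 7! = 4 × 5040 = 20160.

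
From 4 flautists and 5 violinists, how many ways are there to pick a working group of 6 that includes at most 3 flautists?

Split by how many flautists are chosen (0 through 3).
Sum: C(4,0)·C(5,6) + C(4,1)·C(5,5) + C(4,2)·C(5,4) + C(4,3)·C(5,3) = 0 + 4 + 30 + 40 = 74.

74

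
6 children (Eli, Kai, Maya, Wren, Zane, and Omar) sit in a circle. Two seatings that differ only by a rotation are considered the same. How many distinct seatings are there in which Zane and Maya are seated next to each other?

48

Treat {Zane, Maya} as one unit (2 internal orders) and seat the resulting 5 units around the table: (4)! circular arrangements.
So 2 × (4)! = 2 × 24 = 48.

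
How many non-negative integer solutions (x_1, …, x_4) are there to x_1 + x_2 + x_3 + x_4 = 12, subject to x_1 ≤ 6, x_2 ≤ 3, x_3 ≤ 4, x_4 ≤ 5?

Without the upper bounds there are C(15,3) = 455 ways to split 12 among 4 variables.
Subtract solutions that violate a single cap (substitute x_i' = x_i − (cap_i+1)): x_1 ≥ 7 gives C(8,3) = 56; x_2 ≥ 4 gives C(11,3) = 165; x_3 ≥ 5 gives C(10,3) = 120; x_4 ≥ 6 gives C(9,3) = 84. Together 425.
Add back pairs where two caps are both exceeded: 4 + 1 + 0 + 20 + 10 + 4 = 39.
By inclusion–exclusion the count is 455 − 425 + 39 = 69.

69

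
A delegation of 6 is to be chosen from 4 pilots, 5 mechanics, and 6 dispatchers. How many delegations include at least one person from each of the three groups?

With no constraint there are C(15,6) = 5005 possible selections.
Subtract selections that omit an entire group: no pilots → C(11,6) = 462; no mechanics → C(10,6) = 210; no dispatchers → C(9,6) = 84.
Add back selections omitting two groups (i.e. drawn from a single group): C(4,6) + C(5,6) + C(6,6) = 1.
By inclusion–exclusion: 5005 − 756 + 1 = 4250.

4250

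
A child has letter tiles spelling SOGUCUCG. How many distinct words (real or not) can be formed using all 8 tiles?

5040

Letter multiplicities in SOGUCUCG: C×2, G×2, O×1, S×1, U×2.
So there are 8! / (2!·2!·2!) = 5040 distinguishable arrangements.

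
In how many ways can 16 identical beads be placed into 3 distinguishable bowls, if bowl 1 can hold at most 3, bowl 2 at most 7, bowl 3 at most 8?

6

By stars and bars, unrestricted non-negative solutions to x_1+…+x_3 = 16 number C(16+2,2) = 153.
Subtract solutions that violate a single cap (substitute x_i' = x_i − (cap_i+1)): x_1 ≥ 4 gives C(14,2) = 91; x_2 ≥ 8 gives C(10,2) = 45; x_3 ≥ 9 gives C(9,2) = 36. Together 172.
Add back pairs where two caps are both exceeded: 15 + 10 + 0 = 25.
By inclusion–exclusion the count is 153 − 172 + 25 = 6.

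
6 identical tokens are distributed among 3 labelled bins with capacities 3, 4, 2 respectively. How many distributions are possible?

Without the upper bounds there are C(8,2) = 28 ways to split 6 among 3 bins.
Subtract solutions that violate a single cap (substitute x_i' = x_i − (cap_i+1)): x_1 ≥ 4 gives C(4,2) = 6; x_2 ≥ 5 gives C(3,2) = 3; x_3 ≥ 3 gives C(5,2) = 10. Together 19.
No two caps can be exceeded simultaneously, so the pair terms are all 0.
By inclusion–exclusion the count is 28 − 19 + 0 = 9.

9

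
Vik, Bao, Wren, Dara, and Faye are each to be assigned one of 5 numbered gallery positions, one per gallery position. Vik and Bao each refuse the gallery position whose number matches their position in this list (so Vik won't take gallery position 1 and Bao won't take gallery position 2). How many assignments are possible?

Let Aᵢ (for i ∈ {1, 2}) be the placements that put person i in their forbidden gallery position. Any j of these fix j positions, leaving (5−j)! ways to fill the rest, and there are C(2,j) ways to pick which j.
By inclusion–exclusion, the number of valid placements is Σ_{j=0}^{2} (−1)^j C(2,j)·(5−j)!.
Computing: 120 − 48 + 6 = 78.

78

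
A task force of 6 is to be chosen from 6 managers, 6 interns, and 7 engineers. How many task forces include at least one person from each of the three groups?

22785

Total 6-person selections from all 19: C(19,6) = 27132.
Subtract selections that omit an entire group: no managers → C(13,6) = 1716; no interns → C(13,6) = 1716; no engineers → C(12,6) = 924.
Add back selections omitting two groups (i.e. drawn from a single group): C(6,6) + C(6,6) + C(7,6) = 9.
By inclusion–exclusion: 27132 − 4356 + 9 = 22785.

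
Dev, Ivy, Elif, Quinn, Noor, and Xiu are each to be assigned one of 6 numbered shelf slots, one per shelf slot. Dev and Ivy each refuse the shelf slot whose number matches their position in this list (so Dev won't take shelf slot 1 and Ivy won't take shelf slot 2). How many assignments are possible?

504

Let Aᵢ (for i ∈ {1, 2}) be the placements that put person i in their forbidden shelf slot. Any j of these fix j positions, leaving (6−j)! ways to fill the rest, and there are C(2,j) ways to pick which j.
By inclusion–exclusion, the number of valid placements is Σ_{j=0}^{2} (−1)^j C(2,j)·(6−j)!.
Computing: 720 − 240 + 24 = 504.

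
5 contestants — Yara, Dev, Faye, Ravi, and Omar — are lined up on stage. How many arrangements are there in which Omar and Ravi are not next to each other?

Of the 5! = 120 arrangements, those with Omar and Ravi adjacent number 2 × 4! = 48 (treat the pair as a block with 2 internal orders).
So 120 − 48 = 72 arrangements keep them apart.

72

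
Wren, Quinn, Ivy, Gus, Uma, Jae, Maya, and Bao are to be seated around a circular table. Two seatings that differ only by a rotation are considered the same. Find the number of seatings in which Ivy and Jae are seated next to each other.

Treat {Ivy, Jae} as one unit (2 internal orders) and seat the resulting 7 units around the table: (6)! circular arrangements.
So 2 × (6)! = 2 × 720 = 1440.

1440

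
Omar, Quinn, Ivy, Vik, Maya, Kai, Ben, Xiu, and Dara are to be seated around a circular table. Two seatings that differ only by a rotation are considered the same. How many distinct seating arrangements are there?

40320

Seat Omar anywhere (absorbing the rotational symmetry), then permute the other 8: (8)! = 40320.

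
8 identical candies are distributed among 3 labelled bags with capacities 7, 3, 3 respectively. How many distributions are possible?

15

Without the upper bounds there are C(10,2) = 45 ways to split 8 among 3 bags.
Subtract solutions that violate a single cap (substitute x_i' = x_i − (cap_i+1)): x_1 ≥ 8 gives C(2,2) = 1; x_2 ≥ 4 gives C(6,2) = 15; x_3 ≥ 4 gives C(6,2) = 15. Together 31.
Add back pairs where two caps are both exceeded: 0 + 0 + 1 = 1.
By inclusion–exclusion the count is 45 − 31 + 1 = 15.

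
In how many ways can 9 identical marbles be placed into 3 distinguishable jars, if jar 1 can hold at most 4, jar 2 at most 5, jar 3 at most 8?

29

Ignoring the caps, the number of non-negative solutions to x_1+…+x_3 = 9 is C(11,2) = 55.
Subtract solutions that violate a single cap (substitute x_i' = x_i − (cap_i+1)): x_1 ≥ 5 gives C(6,2) = 15; x_2 ≥ 6 gives C(5,2) = 10; x_3 ≥ 9 gives C(2,2) = 1. Together 26.
No two caps can be exceeded simultaneously, so the pair terms are all 0.
By inclusion–exclusion the count is 55 − 26 + 0 = 29.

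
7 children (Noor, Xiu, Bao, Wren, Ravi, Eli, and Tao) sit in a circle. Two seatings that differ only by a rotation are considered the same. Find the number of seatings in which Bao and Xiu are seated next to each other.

Treat {Bao, Xiu} as one unit (2 internal orders) and seat the resulting 6 units around the table: (5)! circular arrangements.
So 2 × (5)! = 2 × 120 = 240.

240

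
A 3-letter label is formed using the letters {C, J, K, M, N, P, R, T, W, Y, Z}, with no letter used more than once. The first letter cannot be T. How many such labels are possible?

The first letter has 11−1 = 10 choices (anything except T).
The remaining 2 letters are filled from the other 10 symbols without repetition: 10 × 9 = 90.
Total: 10 × 90 = 900.

900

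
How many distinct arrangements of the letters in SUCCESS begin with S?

Fix S in the first position and arrange the remaining 6 letters.
Those 6 letters have C appearing twice and S appearing twice, giving (6)!/(2!·2!) = 180.

180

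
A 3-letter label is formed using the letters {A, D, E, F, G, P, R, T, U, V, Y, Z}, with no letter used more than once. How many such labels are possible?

1320

This is a permutation of 3 out of 12: P(12,3) = 12!/9!.
That product is 12 × 11 × 10 = 1320.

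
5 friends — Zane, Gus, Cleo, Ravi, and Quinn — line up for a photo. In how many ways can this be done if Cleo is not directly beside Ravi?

Of the 5! = 120 arrangements, those with Cleo and Ravi adjacent number 2 × 4! = 48 (treat the pair as a block with 2 internal orders).
So 120 − 48 = 72 arrangements keep them apart.

72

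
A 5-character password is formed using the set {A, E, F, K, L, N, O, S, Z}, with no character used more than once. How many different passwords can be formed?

With no repetition, fill the 5 characters in order: 9 choices, then 8, down to 5.
That product is 9 × 8 × 7 × 6 × 5 = 15120.

15120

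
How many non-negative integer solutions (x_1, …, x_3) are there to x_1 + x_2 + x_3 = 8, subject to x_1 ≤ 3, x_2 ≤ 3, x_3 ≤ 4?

By stars and bars, unrestricted non-negative solutions to x_1+…+x_3 = 8 number C(8+2,2) = 45.
Subtract solutions that violate a single cap (substitute x_i' = x_i − (cap_i+1)): x_1 ≥ 4 gives C(6,2) = 15; x_2 ≥ 4 gives C(6,2) = 15; x_3 ≥ 5 gives C(5,2) = 10. Together 40.
Add back pairs where two caps are both exceeded: 1 + 0 + 0 = 1.
By inclusion–exclusion the count is 45 − 40 + 1 = 6.

6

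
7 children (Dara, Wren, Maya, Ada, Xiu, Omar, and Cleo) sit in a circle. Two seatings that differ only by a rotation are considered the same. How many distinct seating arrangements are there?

720

Around a circle, 7 distinct people have 7!/7 = (6)! = 720 rotationally distinct seatings.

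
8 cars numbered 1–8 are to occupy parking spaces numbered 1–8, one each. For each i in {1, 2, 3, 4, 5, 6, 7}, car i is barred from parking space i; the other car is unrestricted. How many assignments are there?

Let Aᵢ (for 1 ≤ i ≤ 7) be the placements that put car i in its forbidden parking space. Any j of these fix j positions, leaving (8−j)! ways to fill the rest, and there are C(7,j) ways to pick which j.
By inclusion–exclusion, the number of valid placements is Σ_{j=0}^{7} (−1)^j C(7,j)·(8−j)!.
Computing: 40320 − 35280 + 15120 − 4200 + 840 − 126 + 14 − 1 = 16687.

16687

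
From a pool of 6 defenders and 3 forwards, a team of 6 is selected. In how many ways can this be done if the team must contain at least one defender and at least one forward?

83

Unrestricted: C(9,6) = 84 ways to pick any 6 of the 9.
Subtract selections that omit an entire group: no defenders → C(3,6) = 0; no forwards → C(6,6) = 1.
Both groups omitted at once is impossible, so 84 − 1 = 83.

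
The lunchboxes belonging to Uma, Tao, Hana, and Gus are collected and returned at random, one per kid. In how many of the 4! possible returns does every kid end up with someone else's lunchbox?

9

This is the derangement count D_4: permutations of 4 items with no fixed point.
By inclusion–exclusion this is Σ_{j=0}^{4} (−1)^j C(4,j)·(4−j)!.
Computing: 24 − 24 + 12 − 4 + 1 = 9.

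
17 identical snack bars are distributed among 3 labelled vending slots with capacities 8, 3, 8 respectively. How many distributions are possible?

Without the upper bounds there are C(19,2) = 171 ways to split 17 among 3 vending slots.
Subtract solutions that violate a single cap (substitute x_i' = x_i − (cap_i+1)): x_1 ≥ 9 gives C(10,2) = 45; x_2 ≥ 4 gives C(15,2) = 105; x_3 ≥ 9 gives C(10,2) = 45. Together 195.
Add back pairs where two caps are both exceeded: 15 + 0 + 15 = 30.
By inclusion–exclusion the count is 171 − 195 + 30 = 6.

6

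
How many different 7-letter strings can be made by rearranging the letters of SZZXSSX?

210

SZZXSSX has 7 letters with S appearing 3 times, X appearing twice, and Z appearing twice.
So there are 7! / (3!·2!·2!) = 210 distinguishable arrangements.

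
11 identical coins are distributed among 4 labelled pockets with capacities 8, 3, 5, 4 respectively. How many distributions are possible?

By stars and bars, unrestricted non-negative solutions to x_1+…+x_4 = 11 number C(11+3,3) = 364.
Subtract solutions that violate a single cap (substitute x_i' = x_i − (cap_i+1)): x_1 ≥ 9 gives C(5,3) = 10; x_2 ≥ 4 gives C(10,3) = 120; x_3 ≥ 6 gives C(8,3) = 56; x_4 ≥ 5 gives C(9,3) = 84. Together 270.
Add back pairs where two caps are both exceeded: 0 + 0 + 0 + 4 + 10 + 1 = 15.
By inclusion–exclusion the count is 364 − 270 + 15 = 109.

109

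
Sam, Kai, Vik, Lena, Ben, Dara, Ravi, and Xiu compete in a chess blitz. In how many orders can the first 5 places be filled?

6720

This is an ordered selection of 5 from 8: P(8,5).
That gives 8 × 7 × 6 × 5 × 4 = 6720.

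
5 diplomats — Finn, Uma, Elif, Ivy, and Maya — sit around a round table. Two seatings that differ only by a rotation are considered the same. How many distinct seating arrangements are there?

Seat Finn anywhere (absorbing the rotational symmetry), then permute the other 4: (4)! = 24.

24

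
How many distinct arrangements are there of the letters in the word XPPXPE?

60

XPPXPE has 6 letters with P appearing 3 times and X appearing twice.
So there are 6! / (3!·2!) = 60 distinguishable arrangements.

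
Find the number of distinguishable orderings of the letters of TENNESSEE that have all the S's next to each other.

840

Treat the 2 copies of S as a single block. The multiset to arrange is then {SS, E, E, E, E, N, N, T}, 8 items in all.
That gives (8)!/(4!·2!) = 840 arrangements.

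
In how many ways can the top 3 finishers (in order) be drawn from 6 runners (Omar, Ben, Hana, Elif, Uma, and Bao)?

120

This is an ordered selection of 3 from 6: P(6,3).
That gives 6 × 5 × 4 = 120.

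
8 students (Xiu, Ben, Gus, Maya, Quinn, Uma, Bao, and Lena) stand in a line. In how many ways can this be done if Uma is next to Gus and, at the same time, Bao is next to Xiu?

Treat {Uma,Gus} as one block (2 orders) and {Bao,Xiu} as another (2 orders).
That leaves 6 units to arrange: 2 × 2 × 6! = 4 × 720 = 2880.

2880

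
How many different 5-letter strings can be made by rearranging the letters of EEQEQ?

Letter multiplicities in EEQEQ: E×3, Q×2.
The number of distinct arrangements is 5!/(3!·2!) = 120/12 = 10.

10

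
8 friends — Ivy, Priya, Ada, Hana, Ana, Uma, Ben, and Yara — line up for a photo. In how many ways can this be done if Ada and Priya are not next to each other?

30240

There are 8! = 40320 arrangements in all. If Ada and Priya are adjacent, merging them into one block gives 2·(7)! = 10080 arrangements.
Complementary counting: 40320 − 10080 = 30240.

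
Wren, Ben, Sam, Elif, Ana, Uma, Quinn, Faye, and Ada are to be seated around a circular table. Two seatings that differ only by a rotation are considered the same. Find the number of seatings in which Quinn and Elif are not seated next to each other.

30240

All circular seatings of 9 people number (8)! = 40320.
Seatings with Quinn beside Elif: treat them as a block with 2 internal orders, giving 2 × (7)! = 10080.
Subtracting, 40320 − 10080 = 30240.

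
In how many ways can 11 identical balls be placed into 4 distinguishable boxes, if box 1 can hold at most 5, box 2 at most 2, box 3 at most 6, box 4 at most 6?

91

Without the upper bounds there are C(14,3) = 364 ways to split 11 among 4 boxes.
Subtract solutions that violate a single cap (substitute x_i' = x_i − (cap_i+1)): x_1 ≥ 6 gives C(8,3) = 56; x_2 ≥ 3 gives C(11,3) = 165; x_3 ≥ 7 gives C(7,3) = 35; x_4 ≥ 7 gives C(7,3) = 35. Together 291.
Add back pairs where two caps are both exceeded: 10 + 0 + 0 + 4 + 4 + 0 = 18.
By inclusion–exclusion the count is 364 − 291 + 18 = 91.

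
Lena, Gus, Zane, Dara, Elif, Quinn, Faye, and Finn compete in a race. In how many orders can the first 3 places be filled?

This is an ordered selection of 3 from 8: P(8,3).
That gives 8 × 7 × 6 = 336.

336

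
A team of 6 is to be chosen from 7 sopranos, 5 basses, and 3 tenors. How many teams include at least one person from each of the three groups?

With no constraint there are C(15,6) = 5005 possible selections.
Selections missing a whole group: no sopranos → C(8,6) = 28; no basses → C(10,6) = 210; no tenors → C(12,6) = 924.
Add back selections omitting two groups (i.e. drawn from a single group): C(7,6) + C(5,6) + C(3,6) = 7.
By inclusion–exclusion: 5005 − 1162 + 7 = 3850.

3850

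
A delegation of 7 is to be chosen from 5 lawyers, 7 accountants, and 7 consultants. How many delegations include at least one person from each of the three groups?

With no constraint there are C(19,7) = 50388 possible selections.
Selections missing a whole group: no lawyers → C(14,7) = 3432; no accountants → C(12,7) = 792; no consultants → C(12,7) = 792.
Add back selections omitting two groups (i.e. drawn from a single group): C(5,7) + C(7,7) + C(7,7) = 2.
By inclusion–exclusion: 50388 − 5016 + 2 = 45374.

45374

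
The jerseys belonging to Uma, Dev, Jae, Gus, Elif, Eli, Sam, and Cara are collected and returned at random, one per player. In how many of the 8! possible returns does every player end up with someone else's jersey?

Let Aᵢ be the assignments in which player i gets their old jersey. We want the size of the complement of A₁∪…∪A_8.
By inclusion–exclusion this is Σ_{j=0}^{8} (−1)^j C(8,j)·(8−j)!.
Computing: 40320 − 40320 + 20160 − 6720 + 1680 − 336 + 56 − 8 + 1 = 14833.

14833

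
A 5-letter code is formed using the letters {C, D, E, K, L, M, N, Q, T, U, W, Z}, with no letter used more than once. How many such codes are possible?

95040

Choose and order 5 of the 12 symbols: the first letter has 12 options, the next 11, and so on down to 8.
That product is 12 × 11 × 10 × 9 × 8 = 95040.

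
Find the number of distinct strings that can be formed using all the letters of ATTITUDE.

6720

Letter multiplicities in ATTITUDE: A×1, D×1, E×1, I×1, T×3, U×1.
So there are 8! / (3!) = 6720 distinguishable arrangements.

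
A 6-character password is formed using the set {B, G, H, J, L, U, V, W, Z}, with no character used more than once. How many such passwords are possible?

60480

With no repetition, fill the 6 characters in order: 9 choices, then 8, down to 4.
9 × 8 × 7 × 6 × 5 × 4 = 60480.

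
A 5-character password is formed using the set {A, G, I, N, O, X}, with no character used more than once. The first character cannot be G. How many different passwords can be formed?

The first character has 6−1 = 5 choices (anything except G).
The remaining 4 characters are filled from the other 5 symbols without repetition: 5 × 4 × 3 × 2 = 120.
Total: 5 × 120 = 600.

600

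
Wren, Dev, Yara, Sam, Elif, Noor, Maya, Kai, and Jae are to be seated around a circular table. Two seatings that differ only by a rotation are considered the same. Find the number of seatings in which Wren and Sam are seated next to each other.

10080

Glue Wren and Sam into a block (2 internal orders). Seating 8 units around a circle gives (7)! arrangements.
So 2 × (7)! = 2 × 5040 = 10080.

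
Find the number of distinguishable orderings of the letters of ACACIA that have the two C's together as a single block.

Treat the 2 copies of C as a single block. The multiset to arrange is then {CC, A, A, A, I}, 5 items in all.
That gives (5)!/(3!) = 20 arrangements.

20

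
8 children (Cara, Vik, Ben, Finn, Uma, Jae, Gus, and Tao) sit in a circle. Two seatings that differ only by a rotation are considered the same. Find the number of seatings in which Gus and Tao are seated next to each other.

1440

Treat {Gus, Tao} as one unit (2 internal orders) and seat the resulting 7 units around the table: (6)! circular arrangements.
So 2 × (6)! = 2 × 720 = 1440.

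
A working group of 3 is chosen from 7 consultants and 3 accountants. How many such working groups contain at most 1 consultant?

Split by how many consultants are chosen (0 through 1).
Sum: C(7,0)·C(3,3) + C(7,1)·C(3,2) = 1 + 21 = 22.

22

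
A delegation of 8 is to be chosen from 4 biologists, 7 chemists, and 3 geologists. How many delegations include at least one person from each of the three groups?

2793

With no constraint there are C(14,8) = 3003 possible selections.
Selections missing a whole group: no biologists → C(10,8) = 45; no chemists → C(7,8) = 0; no geologists → C(11,8) = 165.
Add back selections omitting two groups (i.e. drawn from a single group): C(4,8) + C(7,8) + C(3,8) = 0.
By inclusion–exclusion: 3003 − 210 + 0 = 2793.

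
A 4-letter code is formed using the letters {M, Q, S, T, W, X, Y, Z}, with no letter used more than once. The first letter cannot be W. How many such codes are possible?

1470

The first letter has 8−1 = 7 choices (anything except W).
The remaining 3 letters are filled from the other 7 symbols without repetition: 7 × 6 × 5 = 210.
Total: 7 × 210 = 1470.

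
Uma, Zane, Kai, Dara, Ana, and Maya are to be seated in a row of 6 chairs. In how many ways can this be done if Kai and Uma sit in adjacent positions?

Place the 4 others and the Kai-Uma pair as 5 objects in a line; the pair has 2 internal arrangements.
So the count is 2·(5)! = 240.

240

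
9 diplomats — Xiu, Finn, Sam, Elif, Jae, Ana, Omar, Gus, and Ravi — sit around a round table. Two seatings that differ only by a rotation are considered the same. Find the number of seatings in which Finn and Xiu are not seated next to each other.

Without the restriction there are (8)! = 40320 seatings.
Seatings with Finn beside Xiu: treat them as a block with 2 internal orders, giving 2 × (7)! = 10080.
Subtracting, 40320 − 10080 = 30240.

30240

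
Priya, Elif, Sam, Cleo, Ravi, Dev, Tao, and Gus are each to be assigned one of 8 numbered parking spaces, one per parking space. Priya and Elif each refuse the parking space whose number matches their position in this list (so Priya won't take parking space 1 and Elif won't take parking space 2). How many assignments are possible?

Let Aᵢ (for i ∈ {1, 2}) be the placements that put person i in their forbidden parking space. Any j of these fix j positions, leaving (8−j)! ways to fill the rest, and there are C(2,j) ways to pick which j.
By inclusion–exclusion, the number of valid placements is Σ_{j=0}^{2} (−1)^j C(2,j)·(8−j)!.
Computing: 40320 − 10080 + 720 = 30960.

30960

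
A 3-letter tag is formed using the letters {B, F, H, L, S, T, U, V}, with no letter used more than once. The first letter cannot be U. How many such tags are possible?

294

The first letter has 8−1 = 7 choices (anything except U).
The remaining 2 letters are filled from the other 7 symbols without repetition: 7 × 6 = 42.
Total: 7 × 42 = 294.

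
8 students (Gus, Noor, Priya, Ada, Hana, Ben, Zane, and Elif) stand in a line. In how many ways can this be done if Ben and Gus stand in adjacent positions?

Treat {Ben, Gus} as a single unit. There are 7 units to order, and the pair itself can be ordered 2 ways.
So the count is 2·(7)! = 10080.

10080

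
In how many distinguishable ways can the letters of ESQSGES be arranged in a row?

ESQSGES has 7 letters with E appearing twice and S appearing 3 times.
Dividing 7! = 5040 by 3!·2! = 12 for the repeated letters gives 420.

420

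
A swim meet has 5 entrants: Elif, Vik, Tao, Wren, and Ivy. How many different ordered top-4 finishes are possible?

120

This is an ordered selection of 4 from 5: P(5,4).
That gives 5 × 4 × 3 × 2 = 120.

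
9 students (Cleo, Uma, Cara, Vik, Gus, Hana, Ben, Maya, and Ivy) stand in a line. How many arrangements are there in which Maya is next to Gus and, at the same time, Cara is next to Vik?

20160

Treat {Maya,Gus} as one block (2 orders) and {Cara,Vik} as another (2 orders).
That leaves 7 units to arrange: 2 × 2 × 7! = 4 × 5040 = 20160.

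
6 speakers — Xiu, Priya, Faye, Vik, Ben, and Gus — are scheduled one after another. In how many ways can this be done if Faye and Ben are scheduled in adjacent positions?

Place the 4 others and the Faye-Ben pair as 5 objects in a line; the pair has 2 internal arrangements.
That gives 2 × 5! = 2 × 120 = 240.

240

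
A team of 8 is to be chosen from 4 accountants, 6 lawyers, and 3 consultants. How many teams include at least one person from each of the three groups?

Unrestricted: C(13,8) = 1287 ways to pick any 8 of the 13.
Subtract selections that omit an entire group: no accountants → C(9,8) = 9; no lawyers → C(7,8) = 0; no consultants → C(10,8) = 45.
Add back selections omitting two groups (i.e. drawn from a single group): C(4,8) + C(6,8) + C(3,8) = 0.
By inclusion–exclusion: 1287 − 54 + 0 = 1233.

1233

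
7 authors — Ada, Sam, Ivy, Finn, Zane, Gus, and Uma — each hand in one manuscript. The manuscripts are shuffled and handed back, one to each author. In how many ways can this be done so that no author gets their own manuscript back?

1854

Let Aᵢ be the assignments in which author i gets their own manuscript. We want the size of the complement of A₁∪…∪A_7.
By inclusion–exclusion this is Σ_{j=0}^{7} (−1)^j C(7,j)·(7−j)!.
Computing: 5040 − 5040 + 2520 − 840 + 210 − 42 + 7 − 1 = 1854.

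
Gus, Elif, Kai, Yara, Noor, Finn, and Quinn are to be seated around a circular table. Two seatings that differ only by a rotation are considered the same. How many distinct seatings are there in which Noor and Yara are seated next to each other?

240

Treat {Noor, Yara} as one unit (2 internal orders) and seat the resulting 6 units around the table: (5)! circular arrangements.
So 2 × (5)! = 2 × 120 = 240.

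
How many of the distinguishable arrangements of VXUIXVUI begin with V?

Fix V in the first position and arrange the remaining 7 letters.
Those 7 letters have I appearing twice, U appearing twice, and X appearing twice, giving (7)!/(2!·2!·2!) = 630.

630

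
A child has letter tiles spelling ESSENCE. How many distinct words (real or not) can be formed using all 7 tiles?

420

Letter multiplicities in ESSENCE: C×1, E×3, N×1, S×2.
So there are 7! / (3!·2!) = 420 distinguishable arrangements.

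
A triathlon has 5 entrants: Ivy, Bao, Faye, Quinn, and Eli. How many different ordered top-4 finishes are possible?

120

There are 5 choices for 1st place, 4 for 2nd, and so on down to 2 for position 4.
That gives 5 × 4 × 3 × 2 = 120.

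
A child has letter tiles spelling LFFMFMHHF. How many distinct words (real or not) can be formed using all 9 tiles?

3780

The 9 letters of LFFMFMHHF have repeats: F appearing 4 times, H appearing twice, and M appearing twice.
The number of distinct arrangements is 9!/(4!·2!·2!) = 362880/96 = 3780.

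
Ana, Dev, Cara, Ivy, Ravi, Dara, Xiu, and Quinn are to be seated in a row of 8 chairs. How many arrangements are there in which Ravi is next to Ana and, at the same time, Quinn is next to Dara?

Treat {Ravi,Ana} as one block (2 orders) and {Quinn,Dara} as another (2 orders).
That leaves 6 units to arrange: 2 × 2 × 6! = 4 × 720 = 2880.

2880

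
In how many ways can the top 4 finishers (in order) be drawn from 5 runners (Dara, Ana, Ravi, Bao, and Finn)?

120

This is an ordered selection of 4 from 5: P(5,4).
That gives 5 × 4 × 3 × 2 = 120.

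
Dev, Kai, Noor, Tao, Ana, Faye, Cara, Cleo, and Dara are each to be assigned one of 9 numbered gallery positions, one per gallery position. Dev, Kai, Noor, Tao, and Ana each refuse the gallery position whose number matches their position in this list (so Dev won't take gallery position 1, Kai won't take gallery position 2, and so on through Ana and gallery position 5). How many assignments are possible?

205056

Let Aᵢ (for 1 ≤ i ≤ 5) be the placements that put person i in their forbidden gallery position. Any j of these fix j positions, leaving (9−j)! ways to fill the rest, and there are C(5,j) ways to pick which j.
By inclusion–exclusion, the number of valid placements is Σ_{j=0}^{5} (−1)^j C(5,j)·(9−j)!.
Computing: 362880 − 201600 + 50400 − 7200 + 600 − 24 = 205056.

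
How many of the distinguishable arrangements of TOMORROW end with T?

420

Fix T in the last position and arrange the remaining 7 letters.
Those 7 letters have O appearing 3 times and R appearing twice, giving (7)!/(3!·2!) = 420.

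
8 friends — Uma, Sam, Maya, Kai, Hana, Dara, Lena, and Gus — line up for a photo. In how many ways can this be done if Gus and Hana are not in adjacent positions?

30240

Of the 8! = 40320 arrangements, those with Gus and Hana adjacent number 2 × 7! = 10080 (treat the pair as a block with 2 internal orders).
Complementary counting: 40320 − 10080 = 30240.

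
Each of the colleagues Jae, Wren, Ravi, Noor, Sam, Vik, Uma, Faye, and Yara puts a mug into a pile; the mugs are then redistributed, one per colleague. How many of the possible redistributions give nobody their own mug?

Count assignments avoiding every fixed point. For any j of the 9 colleagues fixed to their own mug, the other 9−j can be arranged in (9−j)! ways.
By inclusion–exclusion this is Σ_{j=0}^{9} (−1)^j C(9,j)·(9−j)!.
Computing: 362880 − 362880 + 181440 − 60480 + 15120 − 3024 + 504 − 72 + 9 − 1 = 133496.

133496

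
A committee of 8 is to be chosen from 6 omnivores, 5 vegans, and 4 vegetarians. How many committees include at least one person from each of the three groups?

6216

Total 8-person selections from all 15: C(15,8) = 6435.
Selections missing a whole group: no omnivores → C(9,8) = 9; no vegans → C(10,8) = 45; no vegetarians → C(11,8) = 165.
Add back selections omitting two groups (i.e. drawn from a single group): C(6,8) + C(5,8) + C(4,8) = 0.
By inclusion–exclusion: 6435 − 219 + 0 = 6216.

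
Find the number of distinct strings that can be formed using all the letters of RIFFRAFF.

840

The 8 letters of RIFFRAFF have repeats: F appearing 4 times and R appearing twice.
The number of distinct arrangements is 8!/(4!·2!) = 40320/48 = 840.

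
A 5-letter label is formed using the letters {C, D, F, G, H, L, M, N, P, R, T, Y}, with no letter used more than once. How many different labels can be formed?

95040

Choose and order 5 of the 12 symbols: the first letter has 12 options, the next 11, and so on down to 8.
That product is 12 × 11 × 10 × 9 × 8 = 95040.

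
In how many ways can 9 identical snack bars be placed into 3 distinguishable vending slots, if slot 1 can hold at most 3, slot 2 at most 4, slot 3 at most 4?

6

Ignoring the caps, the number of non-negative solutions to x_1+…+x_3 = 9 is C(11,2) = 55.
Subtract solutions that violate a single cap (substitute x_i' = x_i − (cap_i+1)): x_1 ≥ 4 gives C(7,2) = 21; x_2 ≥ 5 gives C(6,2) = 15; x_3 ≥ 5 gives C(6,2) = 15. Together 51.
Add back pairs where two caps are both exceeded: 1 + 1 + 0 = 2.
By inclusion–exclusion the count is 55 − 51 + 2 = 6.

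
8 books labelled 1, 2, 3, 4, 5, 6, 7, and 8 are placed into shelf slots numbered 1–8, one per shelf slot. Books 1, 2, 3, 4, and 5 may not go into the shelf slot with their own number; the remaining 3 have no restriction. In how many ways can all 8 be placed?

Let Aᵢ (for 1 ≤ i ≤ 5) be the placements that put book i in its forbidden shelf slot. Any j of these fix j positions, leaving (8−j)! ways to fill the rest, and there are C(5,j) ways to pick which j.
By inclusion–exclusion, the number of valid placements is Σ_{j=0}^{5} (−1)^j C(5,j)·(8−j)!.
Computing: 40320 − 25200 + 7200 − 1200 + 120 − 6 = 21234.

21234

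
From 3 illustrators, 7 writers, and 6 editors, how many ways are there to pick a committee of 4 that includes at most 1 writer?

714

Split by how many writers are chosen (0 through 1).
Sum: C(7,0)·C(9,4) + C(7,1)·C(9,3) = 126 + 588 = 714.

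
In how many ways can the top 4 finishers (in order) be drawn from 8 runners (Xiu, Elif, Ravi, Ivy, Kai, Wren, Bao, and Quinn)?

1680

There are 8 choices for 1st place, 7 for 2nd, and so on down to 5 for position 4.
That gives 8 × 7 × 6 × 5 = 1680.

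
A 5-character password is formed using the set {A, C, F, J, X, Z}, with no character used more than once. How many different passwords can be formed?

This is a permutation of 5 out of 6: P(6,5) = 6!/1!.
That product is 6 × 5 × 4 × 3 × 2 = 720.

720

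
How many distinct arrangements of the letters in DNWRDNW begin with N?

180

Fix N in the first position and arrange the remaining 6 letters.
Those 6 letters have D appearing twice and W appearing twice, giving (6)!/(2!·2!) = 180.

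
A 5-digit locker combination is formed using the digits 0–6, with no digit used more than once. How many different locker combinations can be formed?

2520

This is a permutation of 5 out of 7: P(7,5) = 7!/2!.
7 × 6 × 5 × 4 × 3 = 2520.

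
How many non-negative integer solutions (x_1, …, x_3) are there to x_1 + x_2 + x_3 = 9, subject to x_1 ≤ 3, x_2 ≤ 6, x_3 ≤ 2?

By stars and bars, unrestricted non-negative solutions to x_1+…+x_3 = 9 number C(9+2,2) = 55.
Subtract solutions that violate a single cap (substitute x_i' = x_i − (cap_i+1)): x_1 ≥ 4 gives C(7,2) = 21; x_2 ≥ 7 gives C(4,2) = 6; x_3 ≥ 3 gives C(8,2) = 28. Together 55.
Add back pairs where two caps are both exceeded: 0 + 6 + 0 = 6.
By inclusion–exclusion the count is 55 − 55 + 6 = 6.

6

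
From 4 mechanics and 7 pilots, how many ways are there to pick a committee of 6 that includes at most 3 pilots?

161

Split by how many pilots are chosen (0 through 3).
Sum: C(7,0)·C(4,6) + C(7,1)·C(4,5) + C(7,2)·C(4,4) + C(7,3)·C(4,3) = 0 + 0 + 21 + 140 = 161.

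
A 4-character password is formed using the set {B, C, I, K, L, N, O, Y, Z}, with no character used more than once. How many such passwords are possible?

3024

Choose and order 4 of the 9 symbols: the first character has 9 options, the next 8, then 7, 6.
That product is 9 × 8 × 7 × 6 = 3024.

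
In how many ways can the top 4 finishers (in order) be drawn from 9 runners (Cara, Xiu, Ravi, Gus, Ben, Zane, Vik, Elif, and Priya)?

This is an ordered selection of 4 from 9: P(9,4).
That gives 9 × 8 × 7 × 6 = 3024.

3024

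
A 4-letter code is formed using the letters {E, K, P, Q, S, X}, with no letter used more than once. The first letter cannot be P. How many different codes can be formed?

The first letter has 6−1 = 5 choices (anything except P).
The remaining 3 letters are filled from the other 5 symbols without repetition: 5 × 4 × 3 = 60.
Total: 5 × 60 = 300.

300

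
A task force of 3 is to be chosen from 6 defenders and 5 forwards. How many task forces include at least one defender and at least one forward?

135

Unrestricted: C(11,3) = 165 ways to pick any 3 of the 11.
Selections missing a whole group: no defenders → C(5,3) = 10; no forwards → C(6,3) = 20.
Both groups omitted at once is impossible, so 165 − 30 = 135.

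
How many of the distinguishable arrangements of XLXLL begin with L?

6

Fix L in the first position and arrange the remaining 4 letters.
Those 4 letters have L appearing twice and X appearing twice, giving (4)!/(2!·2!) = 6.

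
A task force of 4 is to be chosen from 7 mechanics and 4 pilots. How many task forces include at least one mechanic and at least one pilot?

294

Total 4-person selections from all 11: C(11,4) = 330.
Selections missing a whole group: no mechanics → C(4,4) = 1; no pilots → C(7,4) = 35.
Both groups omitted at once is impossible, so 330 − 36 = 294.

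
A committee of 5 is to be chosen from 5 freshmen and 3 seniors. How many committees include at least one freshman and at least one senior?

55

With no constraint there are C(8,5) = 56 possible selections.
Subtract selections that omit an entire group: no freshmen → C(3,5) = 0; no seniors → C(5,5) = 1.
Both groups omitted at once is impossible, so 56 − 1 = 55.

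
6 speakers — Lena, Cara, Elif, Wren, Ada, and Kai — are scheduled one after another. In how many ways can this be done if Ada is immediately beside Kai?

Treat {Ada, Kai} as a single unit. There are 5 units to order, and the pair itself can be ordered 2 ways.
That gives 2 × 5! = 2 × 120 = 240.

240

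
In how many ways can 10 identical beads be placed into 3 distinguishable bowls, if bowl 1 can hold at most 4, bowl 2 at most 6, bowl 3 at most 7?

29

Without the upper bounds there are C(12,2) = 66 ways to split 10 among 3 bowls.
Subtract solutions that violate a single cap (substitute x_i' = x_i − (cap_i+1)): x_1 ≥ 5 gives C(7,2) = 21; x_2 ≥ 7 gives C(5,2) = 10; x_3 ≥ 8 gives C(4,2) = 6. Together 37.
No two caps can be exceeded simultaneously, so the pair terms are all 0.
By inclusion–exclusion the count is 66 − 37 + 0 = 29.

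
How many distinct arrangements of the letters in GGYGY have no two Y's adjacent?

6

There are 5!/(3!·2!) = 10 arrangements of GGYGY in total.
Arrangements with the Y's together: treat YY as one letter, giving (4)!/(3!) = 4.
Hence 10 − 4 = 6.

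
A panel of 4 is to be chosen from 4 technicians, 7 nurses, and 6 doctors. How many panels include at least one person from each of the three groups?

1176

With no constraint there are C(17,4) = 2380 possible selections.
Subtract selections that omit an entire group: no technicians → C(13,4) = 715; no nurses → C(10,4) = 210; no doctors → C(11,4) = 330.
Add back selections omitting two groups (i.e. drawn from a single group): C(4,4) + C(7,4) + C(6,4) = 51.
By inclusion–exclusion: 2380 − 1255 + 51 = 1176.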